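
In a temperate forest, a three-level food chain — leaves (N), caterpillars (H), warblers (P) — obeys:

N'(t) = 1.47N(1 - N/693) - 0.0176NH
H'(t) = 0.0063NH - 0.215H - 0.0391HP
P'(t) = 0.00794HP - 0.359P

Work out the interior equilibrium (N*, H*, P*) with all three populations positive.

N* ≈ 318, H* ≈ 45.2, P* ≈ 45.7

From dP/dt = 0: 0.00794H* = 0.359, so H* = 45.2.
From dN/dt = 0: 1.47(1 - N*/693) = 0.0176·45.2, giving N* = 693·(1 - 0.541) = 318.
From dH/dt = 0: 0.0063·318 - 0.215 = 0.0391P*, so P* = 1.79/0.0391 = 45.7.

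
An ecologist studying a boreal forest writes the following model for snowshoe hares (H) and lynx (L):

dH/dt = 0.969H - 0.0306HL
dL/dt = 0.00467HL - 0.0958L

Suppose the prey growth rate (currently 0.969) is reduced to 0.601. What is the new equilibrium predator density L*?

L* ≈ 19.6

At the interior fixed point, setting dH/dt = 0 with H > 0 fixes L* = (prey growth rate)/(HL coefficient) — independent of the other coefficients.
With the change, L* = 0.601/0.0306 = 19.6; it falls from 31.7.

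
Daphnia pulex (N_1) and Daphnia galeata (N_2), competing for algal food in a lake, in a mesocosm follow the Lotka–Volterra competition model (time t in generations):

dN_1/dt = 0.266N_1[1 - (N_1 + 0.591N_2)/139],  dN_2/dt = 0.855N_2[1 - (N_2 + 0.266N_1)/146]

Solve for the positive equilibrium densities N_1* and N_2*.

Setting both brackets to zero gives the nullclines N_1 + 0.591N_2 = 139 and 0.266N_1 + N_2 = 146.
Substituting N_2 = 146 - 0.266N_1 into the first: N_1(1 - 0.591·0.266) = 139 - 0.591·146.
So N_1* = 52.7/0.843 = 62.5, and then N_2* = 146 - 0.266·62.5 = 129.

N_1* ≈ 62.5, N_2* ≈ 129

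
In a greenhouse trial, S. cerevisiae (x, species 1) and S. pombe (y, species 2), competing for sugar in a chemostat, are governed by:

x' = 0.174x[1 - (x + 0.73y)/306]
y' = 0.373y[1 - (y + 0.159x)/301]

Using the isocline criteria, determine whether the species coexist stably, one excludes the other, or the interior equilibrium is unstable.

Compare the nullcline intercepts: K1/α12 = 306/0.73 = 419 > K2 = 301; K2/α21 = 301/0.159 = 1890 > K1 = 306.
Since both inequalities hold, each species can invade when rare, so the interior equilibrium is stable.

stable coexistence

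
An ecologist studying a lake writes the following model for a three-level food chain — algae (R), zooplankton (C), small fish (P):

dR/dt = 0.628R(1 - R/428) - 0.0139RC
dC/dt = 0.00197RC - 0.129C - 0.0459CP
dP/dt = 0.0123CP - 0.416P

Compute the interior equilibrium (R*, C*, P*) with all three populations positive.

From dP/dt = 0: 0.0123C* = 0.416, so C* = 33.8.
From dR/dt = 0: 0.628(1 - R*/428) = 0.0139·33.8, giving R* = 428·(1 - 0.749) = 108.
From dC/dt = 0: 0.00197·108 - 0.129 = 0.0459P*, so P* = 0.083/0.0459 = 1.81.

R* ≈ 108, C* ≈ 33.8, P* ≈ 1.81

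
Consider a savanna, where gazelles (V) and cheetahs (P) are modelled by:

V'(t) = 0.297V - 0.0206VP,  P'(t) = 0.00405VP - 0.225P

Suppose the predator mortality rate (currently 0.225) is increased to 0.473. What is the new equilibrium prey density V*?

V* ≈ 117

At the interior fixed point, setting dP/dt = 0 with P > 0 fixes V* = (predator death rate)/(VP coefficient) — independent of the other coefficients.
With the change, V* = 0.473/0.00405 = 117; it rises from 55.6.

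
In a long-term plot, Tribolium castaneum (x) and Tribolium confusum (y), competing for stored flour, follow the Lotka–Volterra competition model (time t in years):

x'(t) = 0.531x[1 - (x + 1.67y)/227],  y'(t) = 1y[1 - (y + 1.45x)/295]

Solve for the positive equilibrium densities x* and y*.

Setting both brackets to zero gives the nullclines x + 1.67y = 227 and 1.45x + y = 295.
Substituting y = 295 - 1.45x into the first: x(1 - 1.67·1.45) = 227 - 1.67·295.
So x* = -266/-1.42 = 187, and then y* = 295 - 1.45·187 = 24.

x* ≈ 187, y* ≈ 24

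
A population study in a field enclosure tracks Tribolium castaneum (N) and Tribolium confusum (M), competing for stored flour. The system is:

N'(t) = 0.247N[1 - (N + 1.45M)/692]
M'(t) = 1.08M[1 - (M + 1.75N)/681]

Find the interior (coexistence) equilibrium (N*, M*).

N* ≈ 192, M* ≈ 345

Setting both brackets to zero gives the nullclines N + 1.45M = 692 and 1.75N + M = 681.
Substituting M = 681 - 1.75N into the first: N(1 - 1.45·1.75) = 692 - 1.45·681.
So N* = -295/-1.54 = 192, and then M* = 681 - 1.75·192 = 345.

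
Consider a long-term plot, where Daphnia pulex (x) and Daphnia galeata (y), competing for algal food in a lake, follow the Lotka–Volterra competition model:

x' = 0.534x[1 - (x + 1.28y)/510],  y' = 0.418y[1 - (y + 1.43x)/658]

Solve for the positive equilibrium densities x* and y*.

x* ≈ 400, y* ≈ 85.9

Setting both brackets to zero gives the nullclines x + 1.28y = 510 and 1.43x + y = 658.
Substituting y = 658 - 1.43x into the first: x(1 - 1.28·1.43) = 510 - 1.28·658.
So x* = -332/-0.83 = 400, and then y* = 658 - 1.43·400 = 85.9.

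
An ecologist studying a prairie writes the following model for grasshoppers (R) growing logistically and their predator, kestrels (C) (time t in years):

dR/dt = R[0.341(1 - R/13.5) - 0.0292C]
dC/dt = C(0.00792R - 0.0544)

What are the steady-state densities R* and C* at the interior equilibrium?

R* ≈ 6.87, C* ≈ 5.74

From dC/dt = 0 with C > 0: 0.00792R* = 0.0544, so R* = 6.87.
Substitute into dR/dt = 0: 0.341(1 - 6.87/13.5) = 0.0292C*.
The bracket is 0.491, giving C* = 0.168/0.0292 = 5.74.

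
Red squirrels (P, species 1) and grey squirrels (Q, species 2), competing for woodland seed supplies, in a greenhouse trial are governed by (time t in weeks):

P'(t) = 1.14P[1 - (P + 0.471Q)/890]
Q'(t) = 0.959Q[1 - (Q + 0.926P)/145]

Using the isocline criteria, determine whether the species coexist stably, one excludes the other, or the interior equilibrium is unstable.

species 1 excludes species 2

Compare the nullcline intercepts: K1/α12 = 890/0.471 = 1890 > K2 = 145; K2/α21 = 145/0.926 = 157 < K1 = 890.
Since the inequalities point opposite ways, species 1 can invade but species 2 cannot.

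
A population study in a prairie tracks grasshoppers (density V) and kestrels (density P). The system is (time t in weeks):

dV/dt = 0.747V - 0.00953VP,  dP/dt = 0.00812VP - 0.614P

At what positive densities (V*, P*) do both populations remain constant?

V* ≈ 75.6, P* ≈ 78.4

Set dP/dt = 0 with P > 0: 0.00812V - 0.614 = 0, so V* = 0.614/0.00812 = 75.6.
Set dV/dt = 0 with V > 0: 0.747 - 0.00953P = 0, so P* = 0.747/0.00953 = 78.4.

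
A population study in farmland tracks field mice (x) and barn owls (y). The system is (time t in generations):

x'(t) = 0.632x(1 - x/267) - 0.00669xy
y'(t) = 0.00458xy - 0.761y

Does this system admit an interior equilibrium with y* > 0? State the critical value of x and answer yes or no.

The predator equation gives dy/dt > 0 only when x > 0.761/0.00458 = 166.
Without the predator, x → K = 267. Since 267 > 166, the predator can invade and persist.

Threshold x = 166; K > 166, so yes, the predator persists.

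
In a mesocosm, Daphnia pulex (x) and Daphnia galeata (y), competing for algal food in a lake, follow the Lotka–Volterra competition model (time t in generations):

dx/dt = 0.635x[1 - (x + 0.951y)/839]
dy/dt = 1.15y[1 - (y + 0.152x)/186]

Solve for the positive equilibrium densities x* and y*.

Setting both brackets to zero gives the nullclines x + 0.951y = 839 and 0.152x + y = 186.
Substituting y = 186 - 0.152x into the first: x(1 - 0.951·0.152) = 839 - 0.951·186.
So x* = 662/0.855 = 774, and then y* = 186 - 0.152·774 = 68.4.

x* ≈ 774, y* ≈ 68.4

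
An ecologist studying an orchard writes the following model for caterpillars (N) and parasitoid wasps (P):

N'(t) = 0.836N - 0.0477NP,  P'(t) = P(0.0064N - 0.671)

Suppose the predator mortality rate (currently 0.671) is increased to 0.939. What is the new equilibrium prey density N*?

At the interior fixed point, setting dP/dt = 0 with P > 0 fixes N* = (predator death rate)/(NP coefficient) — independent of the other coefficients.
With the change, N* = 0.939/0.0064 = 147; it rises from 105.

N* ≈ 147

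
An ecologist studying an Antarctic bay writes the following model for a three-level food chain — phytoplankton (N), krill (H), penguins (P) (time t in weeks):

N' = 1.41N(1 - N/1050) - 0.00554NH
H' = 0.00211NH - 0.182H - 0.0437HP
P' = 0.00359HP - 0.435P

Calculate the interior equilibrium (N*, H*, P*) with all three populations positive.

From dP/dt = 0: 0.00359H* = 0.435, so H* = 121.
From dN/dt = 0: 1.41(1 - N*/1050) = 0.00554·121, giving N* = 1050·(1 - 0.476) = 550.
From dH/dt = 0: 0.00211·550 - 0.182 = 0.0437P*, so P* = 0.979/0.0437 = 22.4.

N* ≈ 550, H* ≈ 121, P* ≈ 22.4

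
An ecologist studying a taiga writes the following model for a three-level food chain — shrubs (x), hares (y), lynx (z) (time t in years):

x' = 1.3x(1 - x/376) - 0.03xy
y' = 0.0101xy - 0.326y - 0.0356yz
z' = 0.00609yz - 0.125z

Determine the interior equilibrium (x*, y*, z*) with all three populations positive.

From dz/dt = 0: 0.00609y* = 0.125, so y* = 20.5.
From dx/dt = 0: 1.3(1 - x*/376) = 0.03·20.5, giving x* = 376·(1 - 0.474) = 198.
From dy/dt = 0: 0.0101·198 - 0.326 = 0.0356z*, so z* = 1.67/0.0356 = 47.

x* ≈ 198, y* ≈ 20.5, z* ≈ 47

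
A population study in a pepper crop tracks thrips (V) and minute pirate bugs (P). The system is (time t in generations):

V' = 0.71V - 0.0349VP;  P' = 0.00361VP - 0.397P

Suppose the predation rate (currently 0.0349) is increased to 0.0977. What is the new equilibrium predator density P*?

At the interior fixed point, setting dV/dt = 0 with V > 0 fixes P* = (prey growth rate)/(VP coefficient) — independent of the other coefficients.
With the change, P* = 0.71/0.0977 = 7.27; it falls from 20.3.

P* ≈ 7.27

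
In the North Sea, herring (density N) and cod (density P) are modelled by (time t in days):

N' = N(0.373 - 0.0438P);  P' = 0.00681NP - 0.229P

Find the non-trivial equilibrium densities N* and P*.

Set dP/dt = 0 with P > 0: 0.00681N - 0.229 = 0, so N* = 0.229/0.00681 = 33.6.
Set dN/dt = 0 with N > 0: 0.373 - 0.0438P = 0, so P* = 0.373/0.0438 = 8.52.

N* ≈ 33.6, P* ≈ 8.52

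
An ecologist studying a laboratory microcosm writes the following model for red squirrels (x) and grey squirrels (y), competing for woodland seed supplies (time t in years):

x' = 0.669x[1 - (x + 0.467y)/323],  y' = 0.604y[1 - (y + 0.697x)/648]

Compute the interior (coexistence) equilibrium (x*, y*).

Setting both brackets to zero gives the nullclines x + 0.467y = 323 and 0.697x + y = 648.
Substituting y = 648 - 0.697x into the first: x(1 - 0.467·0.697) = 323 - 0.467·648.
So x* = 20.4/0.675 = 30.2, and then y* = 648 - 0.697·30.2 = 627.

x* ≈ 30.2, y* ≈ 627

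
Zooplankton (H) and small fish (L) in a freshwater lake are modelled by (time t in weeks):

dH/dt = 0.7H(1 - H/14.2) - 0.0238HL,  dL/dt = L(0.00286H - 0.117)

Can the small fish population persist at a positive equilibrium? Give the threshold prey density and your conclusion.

Threshold H = 40.9; K < 40.9, so no, the predator goes extinct.

The predator equation gives dL/dt > 0 only when H > 0.117/0.00286 = 40.9.
Without the predator, H → K = 14.2. Since 14.2 < 40.9, the predator cannot invade.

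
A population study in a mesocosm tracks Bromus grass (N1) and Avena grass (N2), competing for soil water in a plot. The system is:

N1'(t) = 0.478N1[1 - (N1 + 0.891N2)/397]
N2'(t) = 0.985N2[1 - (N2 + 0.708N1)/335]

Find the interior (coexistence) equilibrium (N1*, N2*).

Setting both brackets to zero gives the nullclines N1 + 0.891N2 = 397 and 0.708N1 + N2 = 335.
Substituting N2 = 335 - 0.708N1 into the first: N1(1 - 0.891·0.708) = 397 - 0.891·335.
So N1* = 98.5/0.369 = 267, and then N2* = 335 - 0.708·267 = 146.

N1* ≈ 267, N2* ≈ 146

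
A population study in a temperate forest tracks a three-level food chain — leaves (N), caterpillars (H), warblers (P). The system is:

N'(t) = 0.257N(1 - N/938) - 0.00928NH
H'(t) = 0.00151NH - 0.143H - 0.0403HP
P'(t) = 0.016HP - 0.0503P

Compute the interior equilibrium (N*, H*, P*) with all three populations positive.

From dP/dt = 0: 0.016H* = 0.0503, so H* = 3.14.
From dN/dt = 0: 0.257(1 - N*/938) = 0.00928·3.14, giving N* = 938·(1 - 0.114) = 832.
From dH/dt = 0: 0.00151·832 - 0.143 = 0.0403P*, so P* = 1.11/0.0403 = 27.6.

N* ≈ 832, H* ≈ 3.14, P* ≈ 27.6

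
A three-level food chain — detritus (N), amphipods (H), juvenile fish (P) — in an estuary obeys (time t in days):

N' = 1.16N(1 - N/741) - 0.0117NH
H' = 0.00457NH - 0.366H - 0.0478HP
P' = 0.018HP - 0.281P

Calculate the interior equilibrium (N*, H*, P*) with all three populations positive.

From dP/dt = 0: 0.018H* = 0.281, so H* = 15.6.
From dN/dt = 0: 1.16(1 - N*/741) = 0.0117·15.6, giving N* = 741·(1 - 0.157) = 624.
From dH/dt = 0: 0.00457·624 - 0.366 = 0.0478P*, so P* = 2.49/0.0478 = 52.

N* ≈ 624, H* ≈ 15.6, P* ≈ 52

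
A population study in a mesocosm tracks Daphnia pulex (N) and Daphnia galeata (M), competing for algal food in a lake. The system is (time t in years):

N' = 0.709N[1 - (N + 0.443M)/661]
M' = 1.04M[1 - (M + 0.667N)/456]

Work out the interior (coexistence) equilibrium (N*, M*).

N* ≈ 651, M* ≈ 21.5

Setting both brackets to zero gives the nullclines N + 0.443M = 661 and 0.667N + M = 456.
Substituting M = 456 - 0.667N into the first: N(1 - 0.443·0.667) = 661 - 0.443·456.
So N* = 459/0.705 = 651, and then M* = 456 - 0.667·651 = 21.5.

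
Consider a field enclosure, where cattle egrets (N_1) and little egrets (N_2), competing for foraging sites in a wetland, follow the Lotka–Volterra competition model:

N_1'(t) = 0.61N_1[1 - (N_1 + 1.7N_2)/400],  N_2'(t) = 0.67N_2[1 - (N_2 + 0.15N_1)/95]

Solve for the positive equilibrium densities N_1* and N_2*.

Setting both brackets to zero gives the nullclines N_1 + 1.7N_2 = 400 and 0.15N_1 + N_2 = 95.
Substituting N_2 = 95 - 0.15N_1 into the first: N_1(1 - 1.7·0.15) = 400 - 1.7·95.
So N_1* = 238/0.745 = 320, and then N_2* = 95 - 0.15·320 = 47.

N_1* ≈ 320, N_2* ≈ 47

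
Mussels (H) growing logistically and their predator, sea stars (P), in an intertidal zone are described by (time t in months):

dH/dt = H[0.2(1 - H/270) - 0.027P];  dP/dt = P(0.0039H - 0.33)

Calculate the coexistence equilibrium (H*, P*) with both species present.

H* ≈ 84.6, P* ≈ 5.09

From dP/dt = 0 with P > 0: 0.0039H* = 0.33, so H* = 84.6.
Substitute into dH/dt = 0: 0.2(1 - 84.6/270) = 0.027P*.
The bracket is 0.687, giving P* = 0.137/0.027 = 5.09.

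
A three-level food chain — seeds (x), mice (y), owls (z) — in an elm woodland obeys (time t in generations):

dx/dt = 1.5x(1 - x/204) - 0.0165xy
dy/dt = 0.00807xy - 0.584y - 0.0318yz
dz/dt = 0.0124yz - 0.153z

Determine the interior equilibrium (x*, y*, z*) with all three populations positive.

x* ≈ 176, y* ≈ 12.3, z* ≈ 26.4

From dz/dt = 0: 0.0124y* = 0.153, so y* = 12.3.
From dx/dt = 0: 1.5(1 - x*/204) = 0.0165·12.3, giving x* = 204·(1 - 0.136) = 176.
From dy/dt = 0: 0.00807·176 - 0.584 = 0.0318z*, so z* = 0.839/0.0318 = 26.4.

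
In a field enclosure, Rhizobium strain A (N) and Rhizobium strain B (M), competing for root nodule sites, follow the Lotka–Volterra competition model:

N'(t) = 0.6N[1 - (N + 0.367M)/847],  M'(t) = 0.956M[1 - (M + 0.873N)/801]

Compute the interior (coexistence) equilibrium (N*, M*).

Setting both brackets to zero gives the nullclines N + 0.367M = 847 and 0.873N + M = 801.
Substituting M = 801 - 0.873N into the first: N(1 - 0.367·0.873) = 847 - 0.367·801.
So N* = 553/0.68 = 814, and then M* = 801 - 0.873·814 = 90.6.

N* ≈ 814, M* ≈ 90.6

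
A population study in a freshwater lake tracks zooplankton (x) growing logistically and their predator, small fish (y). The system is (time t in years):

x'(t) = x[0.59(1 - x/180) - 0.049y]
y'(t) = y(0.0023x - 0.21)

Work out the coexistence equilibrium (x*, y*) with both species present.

x* ≈ 91.3, y* ≈ 5.93

From dy/dt = 0 with y > 0: 0.0023x* = 0.21, so x* = 91.3.
Substitute into dx/dt = 0: 0.59(1 - 91.3/180) = 0.049y*.
The bracket is 0.493, giving y* = 0.291/0.049 = 5.93.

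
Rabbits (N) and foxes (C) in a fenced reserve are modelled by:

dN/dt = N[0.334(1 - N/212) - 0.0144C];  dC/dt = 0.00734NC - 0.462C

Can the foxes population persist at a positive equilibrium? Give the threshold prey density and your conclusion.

The predator equation gives dC/dt > 0 only when N > 0.462/0.00734 = 62.9.
Without the predator, N → K = 212. Since 212 > 62.9, the predator can invade and persist.

Threshold N = 62.9; K > 62.9, so yes, the predator persists.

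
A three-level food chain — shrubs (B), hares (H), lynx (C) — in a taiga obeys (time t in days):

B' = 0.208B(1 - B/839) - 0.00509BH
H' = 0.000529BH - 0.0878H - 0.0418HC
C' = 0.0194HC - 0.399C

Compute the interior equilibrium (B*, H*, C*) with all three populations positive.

B* ≈ 417, H* ≈ 20.6, C* ≈ 3.17

From dC/dt = 0: 0.0194H* = 0.399, so H* = 20.6.
From dB/dt = 0: 0.208(1 - B*/839) = 0.00509·20.6, giving B* = 839·(1 - 0.503) = 417.
From dH/dt = 0: 0.000529·417 - 0.0878 = 0.0418C*, so C* = 0.133/0.0418 = 3.17.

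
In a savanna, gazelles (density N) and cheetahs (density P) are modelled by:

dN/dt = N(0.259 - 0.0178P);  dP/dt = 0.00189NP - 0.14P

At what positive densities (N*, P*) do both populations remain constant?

N* ≈ 74.1, P* ≈ 14.6

Set dP/dt = 0 with P > 0: 0.00189N - 0.14 = 0, so N* = 0.14/0.00189 = 74.1.
Set dN/dt = 0 with N > 0: 0.259 - 0.0178P = 0, so P* = 0.259/0.0178 = 14.6.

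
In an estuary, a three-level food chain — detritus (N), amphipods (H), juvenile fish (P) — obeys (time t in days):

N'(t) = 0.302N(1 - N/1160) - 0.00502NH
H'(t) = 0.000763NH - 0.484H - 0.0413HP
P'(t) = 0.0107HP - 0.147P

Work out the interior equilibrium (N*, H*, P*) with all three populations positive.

From dP/dt = 0: 0.0107H* = 0.147, so H* = 13.7.
From dN/dt = 0: 0.302(1 - N*/1160) = 0.00502·13.7, giving N* = 1160·(1 - 0.228) = 895.
From dH/dt = 0: 0.000763·895 - 0.484 = 0.0413P*, so P* = 0.199/0.0413 = 4.82.

N* ≈ 895, H* ≈ 13.7, P* ≈ 4.82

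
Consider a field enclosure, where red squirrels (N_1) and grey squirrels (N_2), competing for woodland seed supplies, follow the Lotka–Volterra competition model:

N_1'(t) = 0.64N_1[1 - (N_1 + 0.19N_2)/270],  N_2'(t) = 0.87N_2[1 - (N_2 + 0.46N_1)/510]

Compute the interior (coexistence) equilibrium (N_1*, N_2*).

N_1* ≈ 190, N_2* ≈ 423

Setting both brackets to zero gives the nullclines N_1 + 0.19N_2 = 270 and 0.46N_1 + N_2 = 510.
Substituting N_2 = 510 - 0.46N_1 into the first: N_1(1 - 0.19·0.46) = 270 - 0.19·510.
So N_1* = 173/0.913 = 190, and then N_2* = 510 - 0.46·190 = 423.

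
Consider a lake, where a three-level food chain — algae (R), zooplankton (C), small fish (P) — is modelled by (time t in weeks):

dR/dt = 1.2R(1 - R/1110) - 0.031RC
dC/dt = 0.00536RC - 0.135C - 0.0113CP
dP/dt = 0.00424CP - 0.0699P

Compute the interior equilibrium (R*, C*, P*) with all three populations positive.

From dP/dt = 0: 0.00424C* = 0.0699, so C* = 16.5.
From dR/dt = 0: 1.2(1 - R*/1110) = 0.031·16.5, giving R* = 1110·(1 - 0.426) = 637.
From dC/dt = 0: 0.00536·637 - 0.135 = 0.0113P*, so P* = 3.28/0.0113 = 290.

R* ≈ 637, C* ≈ 16.5, P* ≈ 290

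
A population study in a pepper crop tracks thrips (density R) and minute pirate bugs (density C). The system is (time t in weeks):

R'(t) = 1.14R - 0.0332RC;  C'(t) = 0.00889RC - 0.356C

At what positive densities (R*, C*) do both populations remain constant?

R* ≈ 40, C* ≈ 34.3

Set dC/dt = 0 with C > 0: 0.00889R - 0.356 = 0, so R* = 0.356/0.00889 = 40.
Set dR/dt = 0 with R > 0: 1.14 - 0.0332C = 0, so C* = 1.14/0.0332 = 34.3.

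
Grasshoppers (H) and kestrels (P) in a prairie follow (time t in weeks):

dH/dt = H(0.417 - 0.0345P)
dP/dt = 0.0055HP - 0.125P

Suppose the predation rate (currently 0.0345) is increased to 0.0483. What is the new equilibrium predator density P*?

At the interior fixed point, setting dH/dt = 0 with H > 0 fixes P* = (prey growth rate)/(HP coefficient) — independent of the other coefficients.
With the change, P* = 0.417/0.0483 = 8.63; it falls from 12.1.

P* ≈ 8.63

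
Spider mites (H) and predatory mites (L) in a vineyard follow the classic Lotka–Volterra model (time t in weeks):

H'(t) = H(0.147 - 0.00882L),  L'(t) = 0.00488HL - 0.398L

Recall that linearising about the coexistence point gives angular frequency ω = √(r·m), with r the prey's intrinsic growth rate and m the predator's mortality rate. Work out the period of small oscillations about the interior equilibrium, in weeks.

Here r = 0.147 and m = 0.398, so r·m = 0.0585.
ω = √0.0585 = 0.242 per week, hence T = 2π/ω ≈ 26 weeks.

T ≈ 26 weeks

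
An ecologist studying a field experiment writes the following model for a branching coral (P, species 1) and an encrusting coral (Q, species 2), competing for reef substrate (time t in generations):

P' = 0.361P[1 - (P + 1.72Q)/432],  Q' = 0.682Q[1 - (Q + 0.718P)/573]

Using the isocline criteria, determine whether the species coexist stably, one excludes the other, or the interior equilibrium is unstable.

Compare the nullcline intercepts: K1/α12 = 432/1.72 = 251 < K2 = 573; K2/α21 = 573/0.718 = 798 > K1 = 432.
Since the inequalities point opposite ways, species 2 can invade but species 1 cannot.

species 2 excludes species 1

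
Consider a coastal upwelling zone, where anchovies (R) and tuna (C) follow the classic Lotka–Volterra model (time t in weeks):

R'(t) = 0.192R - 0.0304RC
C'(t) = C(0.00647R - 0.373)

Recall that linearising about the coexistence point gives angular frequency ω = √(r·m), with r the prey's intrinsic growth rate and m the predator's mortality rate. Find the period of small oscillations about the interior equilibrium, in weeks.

Here r = 0.192 and m = 0.373, so r·m = 0.0716.
ω = √0.0716 = 0.268 per week, hence T = 2π/ω ≈ 23.5 weeks.

T ≈ 23.5 weeks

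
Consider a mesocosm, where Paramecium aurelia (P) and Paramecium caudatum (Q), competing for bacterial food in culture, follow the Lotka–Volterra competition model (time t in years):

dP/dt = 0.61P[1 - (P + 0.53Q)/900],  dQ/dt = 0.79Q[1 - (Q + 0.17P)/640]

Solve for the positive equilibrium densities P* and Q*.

P* ≈ 616, Q* ≈ 535

Setting both brackets to zero gives the nullclines P + 0.53Q = 900 and 0.17P + Q = 640.
Substituting Q = 640 - 0.17P into the first: P(1 - 0.53·0.17) = 900 - 0.53·640.
So P* = 561/0.91 = 616, and then Q* = 640 - 0.17·616 = 535.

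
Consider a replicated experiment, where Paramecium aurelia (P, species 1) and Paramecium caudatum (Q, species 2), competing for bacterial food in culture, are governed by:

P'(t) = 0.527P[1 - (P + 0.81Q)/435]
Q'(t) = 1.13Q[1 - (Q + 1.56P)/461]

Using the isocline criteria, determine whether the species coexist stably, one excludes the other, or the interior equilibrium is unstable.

Compare the nullcline intercepts: K1/α12 = 435/0.81 = 537 > K2 = 461; K2/α21 = 461/1.56 = 296 < K1 = 435.
Since the inequalities point opposite ways, species 1 can invade but species 2 cannot.

species 1 excludes species 2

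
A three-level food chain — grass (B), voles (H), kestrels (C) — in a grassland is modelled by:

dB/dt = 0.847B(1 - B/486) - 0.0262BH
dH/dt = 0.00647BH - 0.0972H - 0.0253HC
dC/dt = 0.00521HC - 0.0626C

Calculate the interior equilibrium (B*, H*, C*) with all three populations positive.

B* ≈ 305, H* ≈ 12, C* ≈ 74.3

From dC/dt = 0: 0.00521H* = 0.0626, so H* = 12.
From dB/dt = 0: 0.847(1 - B*/486) = 0.0262·12, giving B* = 486·(1 - 0.372) = 305.
From dH/dt = 0: 0.00647·305 - 0.0972 = 0.0253C*, so C* = 1.88/0.0253 = 74.3.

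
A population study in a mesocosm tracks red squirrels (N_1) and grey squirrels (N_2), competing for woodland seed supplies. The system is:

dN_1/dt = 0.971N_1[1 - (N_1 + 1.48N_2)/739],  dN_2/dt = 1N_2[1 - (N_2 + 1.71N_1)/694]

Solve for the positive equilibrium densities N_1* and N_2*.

N_1* ≈ 188, N_2* ≈ 372

Setting both brackets to zero gives the nullclines N_1 + 1.48N_2 = 739 and 1.71N_1 + N_2 = 694.
Substituting N_2 = 694 - 1.71N_1 into the first: N_1(1 - 1.48·1.71) = 739 - 1.48·694.
So N_1* = -288/-1.53 = 188, and then N_2* = 694 - 1.71·188 = 372.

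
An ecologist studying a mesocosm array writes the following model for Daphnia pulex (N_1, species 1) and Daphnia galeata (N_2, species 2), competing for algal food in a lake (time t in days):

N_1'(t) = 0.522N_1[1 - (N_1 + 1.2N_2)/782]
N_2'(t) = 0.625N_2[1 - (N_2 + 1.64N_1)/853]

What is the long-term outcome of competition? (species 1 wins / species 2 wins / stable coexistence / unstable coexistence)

unstable coexistence (outcome depends on initial conditions)

Compare the nullcline intercepts: K1/α12 = 782/1.2 = 652 < K2 = 853; K2/α21 = 853/1.64 = 520 < K1 = 782.
Since both are reversed, neither can invade when rare; the interior point is a saddle.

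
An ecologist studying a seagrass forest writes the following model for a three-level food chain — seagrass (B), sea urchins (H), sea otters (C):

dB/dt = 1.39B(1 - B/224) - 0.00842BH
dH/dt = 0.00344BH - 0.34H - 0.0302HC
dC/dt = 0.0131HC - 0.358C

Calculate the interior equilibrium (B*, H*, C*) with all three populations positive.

B* ≈ 187, H* ≈ 27.3, C* ≈ 10

From dC/dt = 0: 0.0131H* = 0.358, so H* = 27.3.
From dB/dt = 0: 1.39(1 - B*/224) = 0.00842·27.3, giving B* = 224·(1 - 0.166) = 187.
From dH/dt = 0: 0.00344·187 - 0.34 = 0.0302C*, so C* = 0.303/0.0302 = 10.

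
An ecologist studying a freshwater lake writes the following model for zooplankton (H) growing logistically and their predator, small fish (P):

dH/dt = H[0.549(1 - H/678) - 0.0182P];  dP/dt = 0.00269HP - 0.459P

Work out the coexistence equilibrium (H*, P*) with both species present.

H* ≈ 171, P* ≈ 22.6

From dP/dt = 0 with P > 0: 0.00269H* = 0.459, so H* = 171.
Substitute into dH/dt = 0: 0.549(1 - 171/678) = 0.0182P*.
The bracket is 0.748, giving P* = 0.411/0.0182 = 22.6.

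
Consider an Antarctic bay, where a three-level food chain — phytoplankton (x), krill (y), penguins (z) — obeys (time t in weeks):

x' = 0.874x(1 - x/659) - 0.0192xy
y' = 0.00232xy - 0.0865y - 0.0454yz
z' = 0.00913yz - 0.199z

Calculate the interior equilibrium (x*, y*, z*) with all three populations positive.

x* ≈ 343, y* ≈ 21.8, z* ≈ 15.6

From dz/dt = 0: 0.00913y* = 0.199, so y* = 21.8.
From dx/dt = 0: 0.874(1 - x*/659) = 0.0192·21.8, giving x* = 659·(1 - 0.479) = 343.
From dy/dt = 0: 0.00232·343 - 0.0865 = 0.0454z*, so z* = 0.71/0.0454 = 15.6.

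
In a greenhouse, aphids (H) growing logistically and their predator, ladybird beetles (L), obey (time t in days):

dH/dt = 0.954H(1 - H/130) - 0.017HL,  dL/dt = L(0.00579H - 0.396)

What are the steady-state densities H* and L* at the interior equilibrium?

H* ≈ 68.4, L* ≈ 26.6

From dL/dt = 0 with L > 0: 0.00579H* = 0.396, so H* = 68.4.
Substitute into dH/dt = 0: 0.954(1 - 68.4/130) = 0.017L*.
The bracket is 0.474, giving L* = 0.452/0.017 = 26.6.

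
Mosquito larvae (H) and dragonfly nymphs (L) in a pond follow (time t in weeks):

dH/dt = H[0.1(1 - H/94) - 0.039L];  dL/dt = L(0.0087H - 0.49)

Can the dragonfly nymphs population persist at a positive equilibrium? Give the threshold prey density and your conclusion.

The predator equation gives dL/dt > 0 only when H > 0.49/0.0087 = 56.3.
Without the predator, H → K = 94. Since 94 > 56.3, the predator can invade and persist.

Threshold H = 56.3; K > 56.3, so yes, the predator persists.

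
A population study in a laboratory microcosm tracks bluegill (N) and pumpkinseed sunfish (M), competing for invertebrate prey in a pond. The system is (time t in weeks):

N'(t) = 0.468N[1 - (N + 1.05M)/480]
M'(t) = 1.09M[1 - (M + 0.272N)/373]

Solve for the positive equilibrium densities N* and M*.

Setting both brackets to zero gives the nullclines N + 1.05M = 480 and 0.272N + M = 373.
Substituting M = 373 - 0.272N into the first: N(1 - 1.05·0.272) = 480 - 1.05·373.
So N* = 88.3/0.714 = 124, and then M* = 373 - 0.272·124 = 339.

N* ≈ 124, M* ≈ 339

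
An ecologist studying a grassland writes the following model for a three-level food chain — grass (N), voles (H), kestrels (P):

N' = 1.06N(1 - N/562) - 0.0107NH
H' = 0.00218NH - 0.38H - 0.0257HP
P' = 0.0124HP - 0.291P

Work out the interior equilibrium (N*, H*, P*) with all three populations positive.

N* ≈ 429, H* ≈ 23.5, P* ≈ 21.6

From dP/dt = 0: 0.0124H* = 0.291, so H* = 23.5.
From dN/dt = 0: 1.06(1 - N*/562) = 0.0107·23.5, giving N* = 562·(1 - 0.237) = 429.
From dH/dt = 0: 0.00218·429 - 0.38 = 0.0257P*, so P* = 0.555/0.0257 = 21.6.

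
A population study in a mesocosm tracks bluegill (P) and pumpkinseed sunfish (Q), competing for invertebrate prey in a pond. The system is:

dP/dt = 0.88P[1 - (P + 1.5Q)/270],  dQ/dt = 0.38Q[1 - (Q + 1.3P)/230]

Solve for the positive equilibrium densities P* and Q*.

Setting both brackets to zero gives the nullclines P + 1.5Q = 270 and 1.3P + Q = 230.
Substituting Q = 230 - 1.3P into the first: P(1 - 1.5·1.3) = 270 - 1.5·230.
So P* = -75/-0.95 = 78.9, and then Q* = 230 - 1.3·78.9 = 127.

P* ≈ 78.9, Q* ≈ 127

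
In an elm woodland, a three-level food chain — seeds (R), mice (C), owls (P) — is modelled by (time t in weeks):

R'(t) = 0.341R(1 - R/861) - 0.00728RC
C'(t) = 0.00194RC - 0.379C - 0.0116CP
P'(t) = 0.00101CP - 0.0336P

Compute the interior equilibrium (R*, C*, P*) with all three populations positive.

From dP/dt = 0: 0.00101C* = 0.0336, so C* = 33.3.
From dR/dt = 0: 0.341(1 - R*/861) = 0.00728·33.3, giving R* = 861·(1 - 0.71) = 249.
From dC/dt = 0: 0.00194·249 - 0.379 = 0.0116P*, so P* = 0.105/0.0116 = 9.05.

R* ≈ 249, C* ≈ 33.3, P* ≈ 9.05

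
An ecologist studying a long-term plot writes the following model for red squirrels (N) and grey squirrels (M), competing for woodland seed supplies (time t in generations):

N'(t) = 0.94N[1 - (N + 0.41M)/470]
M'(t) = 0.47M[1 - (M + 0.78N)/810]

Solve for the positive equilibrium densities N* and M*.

Setting both brackets to zero gives the nullclines N + 0.41M = 470 and 0.78N + M = 810.
Substituting M = 810 - 0.78N into the first: N(1 - 0.41·0.78) = 470 - 0.41·810.
So N* = 138/0.68 = 203, and then M* = 810 - 0.78·203 = 652.

N* ≈ 203, M* ≈ 652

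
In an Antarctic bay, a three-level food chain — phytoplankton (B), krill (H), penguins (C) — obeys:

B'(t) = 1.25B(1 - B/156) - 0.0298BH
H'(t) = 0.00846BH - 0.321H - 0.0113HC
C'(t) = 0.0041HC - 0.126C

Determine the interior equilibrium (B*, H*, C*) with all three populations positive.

B* ≈ 41.7, H* ≈ 30.7, C* ≈ 2.82

From dC/dt = 0: 0.0041H* = 0.126, so H* = 30.7.
From dB/dt = 0: 1.25(1 - B*/156) = 0.0298·30.7, giving B* = 156·(1 - 0.733) = 41.7.
From dH/dt = 0: 0.00846·41.7 - 0.321 = 0.0113C*, so C* = 0.0318/0.0113 = 2.82.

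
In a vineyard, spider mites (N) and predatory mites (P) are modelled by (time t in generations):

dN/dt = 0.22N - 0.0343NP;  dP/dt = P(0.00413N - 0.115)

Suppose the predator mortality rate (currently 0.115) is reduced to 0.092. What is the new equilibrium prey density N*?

N* ≈ 22.3

At the interior fixed point, setting dP/dt = 0 with P > 0 fixes N* = (predator death rate)/(NP coefficient) — independent of the other coefficients.
With the change, N* = 0.092/0.00413 = 22.3; it falls from 27.8.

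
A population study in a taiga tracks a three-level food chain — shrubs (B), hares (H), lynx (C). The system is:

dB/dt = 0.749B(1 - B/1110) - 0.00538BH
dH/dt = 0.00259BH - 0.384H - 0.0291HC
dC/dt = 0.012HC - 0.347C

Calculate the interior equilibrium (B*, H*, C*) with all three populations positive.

B* ≈ 879, H* ≈ 28.9, C* ≈ 65.1

From dC/dt = 0: 0.012H* = 0.347, so H* = 28.9.
From dB/dt = 0: 0.749(1 - B*/1110) = 0.00538·28.9, giving B* = 1110·(1 - 0.208) = 879.
From dH/dt = 0: 0.00259·879 - 0.384 = 0.0291C*, so C* = 1.89/0.0291 = 65.1.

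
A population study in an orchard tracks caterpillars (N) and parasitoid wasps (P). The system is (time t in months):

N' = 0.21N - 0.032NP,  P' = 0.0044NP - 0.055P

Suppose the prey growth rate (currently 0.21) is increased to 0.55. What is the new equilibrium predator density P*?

At the interior fixed point, setting dN/dt = 0 with N > 0 fixes P* = (prey growth rate)/(NP coefficient) — independent of the other coefficients.
With the change, P* = 0.55/0.032 = 17.2; it rises from 6.56.

P* ≈ 17.2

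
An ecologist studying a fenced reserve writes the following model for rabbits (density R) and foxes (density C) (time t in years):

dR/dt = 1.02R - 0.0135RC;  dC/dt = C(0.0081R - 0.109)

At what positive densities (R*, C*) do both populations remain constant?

Set dC/dt = 0 with C > 0: 0.0081R - 0.109 = 0, so R* = 0.109/0.0081 = 13.5.
Set dR/dt = 0 with R > 0: 1.02 - 0.0135C = 0, so C* = 1.02/0.0135 = 75.6.

R* ≈ 13.5, C* ≈ 75.6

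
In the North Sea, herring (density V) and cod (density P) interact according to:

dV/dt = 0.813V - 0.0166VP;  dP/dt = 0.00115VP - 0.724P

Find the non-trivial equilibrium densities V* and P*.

Set dP/dt = 0 with P > 0: 0.00115V - 0.724 = 0, so V* = 0.724/0.00115 = 630.
Set dV/dt = 0 with V > 0: 0.813 - 0.0166P = 0, so P* = 0.813/0.0166 = 49.

V* ≈ 630, P* ≈ 49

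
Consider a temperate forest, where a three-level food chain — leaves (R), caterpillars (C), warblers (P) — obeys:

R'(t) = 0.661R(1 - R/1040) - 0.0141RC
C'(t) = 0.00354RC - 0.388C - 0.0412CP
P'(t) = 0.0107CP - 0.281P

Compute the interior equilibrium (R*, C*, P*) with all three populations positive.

R* ≈ 457, C* ≈ 26.3, P* ≈ 29.9

From dP/dt = 0: 0.0107C* = 0.281, so C* = 26.3.
From dR/dt = 0: 0.661(1 - R*/1040) = 0.0141·26.3, giving R* = 1040·(1 - 0.56) = 457.
From dC/dt = 0: 0.00354·457 - 0.388 = 0.0412P*, so P* = 1.23/0.0412 = 29.9.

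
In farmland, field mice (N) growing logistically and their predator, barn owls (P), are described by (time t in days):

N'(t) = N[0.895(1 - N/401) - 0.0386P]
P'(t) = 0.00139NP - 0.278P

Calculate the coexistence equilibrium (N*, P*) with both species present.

From dP/dt = 0 with P > 0: 0.00139N* = 0.278, so N* = 200.
Substitute into dN/dt = 0: 0.895(1 - 200/401) = 0.0386P*.
The bracket is 0.501, giving P* = 0.449/0.0386 = 11.6.

N* ≈ 200, P* ≈ 11.6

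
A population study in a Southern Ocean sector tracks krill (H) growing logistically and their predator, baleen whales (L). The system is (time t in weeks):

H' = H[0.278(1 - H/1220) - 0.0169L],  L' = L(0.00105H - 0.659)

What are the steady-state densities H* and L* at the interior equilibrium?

H* ≈ 628, L* ≈ 7.99

From dL/dt = 0 with L > 0: 0.00105H* = 0.659, so H* = 628.
Substitute into dH/dt = 0: 0.278(1 - 628/1220) = 0.0169L*.
The bracket is 0.486, giving L* = 0.135/0.0169 = 7.99.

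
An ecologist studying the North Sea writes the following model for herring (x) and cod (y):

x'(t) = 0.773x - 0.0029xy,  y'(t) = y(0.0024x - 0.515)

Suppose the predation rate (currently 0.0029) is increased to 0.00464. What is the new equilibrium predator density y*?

y* ≈ 167

At the interior fixed point, setting dx/dt = 0 with x > 0 fixes y* = (prey growth rate)/(xy coefficient) — independent of the other coefficients.
With the change, y* = 0.773/0.00464 = 167; it falls from 267.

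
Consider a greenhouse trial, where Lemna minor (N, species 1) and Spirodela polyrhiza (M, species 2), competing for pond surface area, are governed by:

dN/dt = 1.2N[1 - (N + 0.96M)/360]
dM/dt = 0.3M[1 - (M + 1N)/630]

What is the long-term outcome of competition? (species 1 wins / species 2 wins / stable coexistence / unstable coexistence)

Compare the nullcline intercepts: K1/α12 = 360/0.96 = 375 < K2 = 630; K2/α21 = 630/1 = 630 > K1 = 360.
Since the inequalities point opposite ways, species 2 can invade but species 1 cannot.

species 2 excludes species 1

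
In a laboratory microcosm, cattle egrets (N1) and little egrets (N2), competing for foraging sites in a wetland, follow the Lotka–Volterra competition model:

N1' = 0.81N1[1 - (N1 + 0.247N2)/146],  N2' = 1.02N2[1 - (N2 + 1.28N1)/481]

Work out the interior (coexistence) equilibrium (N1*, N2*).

N1* ≈ 39.8, N2* ≈ 430

Setting both brackets to zero gives the nullclines N1 + 0.247N2 = 146 and 1.28N1 + N2 = 481.
Substituting N2 = 481 - 1.28N1 into the first: N1(1 - 0.247·1.28) = 146 - 0.247·481.
So N1* = 27.2/0.684 = 39.8, and then N2* = 481 - 1.28·39.8 = 430.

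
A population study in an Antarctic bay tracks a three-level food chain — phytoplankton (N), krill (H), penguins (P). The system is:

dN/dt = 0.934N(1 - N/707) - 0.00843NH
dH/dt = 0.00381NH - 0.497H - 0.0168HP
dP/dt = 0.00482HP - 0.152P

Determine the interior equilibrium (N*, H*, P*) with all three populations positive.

N* ≈ 506, H* ≈ 31.5, P* ≈ 85.1

From dP/dt = 0: 0.00482H* = 0.152, so H* = 31.5.
From dN/dt = 0: 0.934(1 - N*/707) = 0.00843·31.5, giving N* = 707·(1 - 0.285) = 506.
From dH/dt = 0: 0.00381·506 - 0.497 = 0.0168P*, so P* = 1.43/0.0168 = 85.1.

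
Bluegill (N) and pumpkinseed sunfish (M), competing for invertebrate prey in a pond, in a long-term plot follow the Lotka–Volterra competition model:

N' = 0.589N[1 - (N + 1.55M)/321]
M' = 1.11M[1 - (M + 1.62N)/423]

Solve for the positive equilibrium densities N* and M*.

Setting both brackets to zero gives the nullclines N + 1.55M = 321 and 1.62N + M = 423.
Substituting M = 423 - 1.62N into the first: N(1 - 1.55·1.62) = 321 - 1.55·423.
So N* = -335/-1.51 = 221, and then M* = 423 - 1.62·221 = 64.2.

N* ≈ 221, M* ≈ 64.2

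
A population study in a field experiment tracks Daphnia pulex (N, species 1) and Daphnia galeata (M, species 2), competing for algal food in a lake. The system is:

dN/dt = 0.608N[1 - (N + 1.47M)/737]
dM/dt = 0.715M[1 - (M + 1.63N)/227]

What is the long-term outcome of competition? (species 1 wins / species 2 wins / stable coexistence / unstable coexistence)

species 1 excludes species 2

Compare the nullcline intercepts: K1/α12 = 737/1.47 = 501 > K2 = 227; K2/α21 = 227/1.63 = 139 < K1 = 737.
Since the inequalities point opposite ways, species 1 can invade but species 2 cannot.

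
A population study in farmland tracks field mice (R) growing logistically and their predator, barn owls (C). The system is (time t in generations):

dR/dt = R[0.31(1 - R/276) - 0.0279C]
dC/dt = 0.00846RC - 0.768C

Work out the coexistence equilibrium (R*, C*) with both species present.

From dC/dt = 0 with C > 0: 0.00846R* = 0.768, so R* = 90.8.
Substitute into dR/dt = 0: 0.31(1 - 90.8/276) = 0.0279C*.
The bracket is 0.671, giving C* = 0.208/0.0279 = 7.46.

R* ≈ 90.8, C* ≈ 7.46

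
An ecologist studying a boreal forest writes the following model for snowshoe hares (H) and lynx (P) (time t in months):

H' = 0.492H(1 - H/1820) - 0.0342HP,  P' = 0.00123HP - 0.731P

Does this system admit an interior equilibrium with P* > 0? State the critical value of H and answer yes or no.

Threshold H = 594; K > 594, so yes, the predator persists.

The predator equation gives dP/dt > 0 only when H > 0.731/0.00123 = 594.
Without the predator, H → K = 1820. Since 1820 > 594, the predator can invade and persist.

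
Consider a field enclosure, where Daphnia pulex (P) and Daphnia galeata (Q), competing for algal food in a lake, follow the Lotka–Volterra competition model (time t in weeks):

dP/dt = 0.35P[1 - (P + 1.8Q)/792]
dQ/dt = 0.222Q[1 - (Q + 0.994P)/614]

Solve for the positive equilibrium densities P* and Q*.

Setting both brackets to zero gives the nullclines P + 1.8Q = 792 and 0.994P + Q = 614.
Substituting Q = 614 - 0.994P into the first: P(1 - 1.8·0.994) = 792 - 1.8·614.
So P* = -313/-0.789 = 397, and then Q* = 614 - 0.994·397 = 220.

P* ≈ 397, Q* ≈ 220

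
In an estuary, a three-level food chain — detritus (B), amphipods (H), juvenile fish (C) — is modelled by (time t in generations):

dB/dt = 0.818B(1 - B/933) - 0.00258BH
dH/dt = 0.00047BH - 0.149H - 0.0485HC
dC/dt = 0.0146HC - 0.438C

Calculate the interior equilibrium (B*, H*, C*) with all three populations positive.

From dC/dt = 0: 0.0146H* = 0.438, so H* = 30.
From dB/dt = 0: 0.818(1 - B*/933) = 0.00258·30, giving B* = 933·(1 - 0.0946) = 845.
From dH/dt = 0: 0.00047·845 - 0.149 = 0.0485C*, so C* = 0.248/0.0485 = 5.11.

B* ≈ 845, H* ≈ 30, C* ≈ 5.11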